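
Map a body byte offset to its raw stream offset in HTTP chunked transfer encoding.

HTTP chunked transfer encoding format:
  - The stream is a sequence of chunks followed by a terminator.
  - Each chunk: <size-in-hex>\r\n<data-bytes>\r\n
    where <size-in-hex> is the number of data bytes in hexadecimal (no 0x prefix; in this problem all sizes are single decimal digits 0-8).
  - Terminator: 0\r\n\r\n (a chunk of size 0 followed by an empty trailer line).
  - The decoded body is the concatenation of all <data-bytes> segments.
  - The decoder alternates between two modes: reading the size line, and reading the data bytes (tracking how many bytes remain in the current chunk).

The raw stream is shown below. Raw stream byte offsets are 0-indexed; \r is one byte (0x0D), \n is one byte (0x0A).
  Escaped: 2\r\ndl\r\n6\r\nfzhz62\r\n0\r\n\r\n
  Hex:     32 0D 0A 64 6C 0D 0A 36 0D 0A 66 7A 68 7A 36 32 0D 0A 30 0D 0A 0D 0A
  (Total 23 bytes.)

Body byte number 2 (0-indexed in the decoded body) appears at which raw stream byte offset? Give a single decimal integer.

Answer: 10

Derivation:
Chunk 1: stream[0..1]='2' size=0x2=2, data at stream[3..5]='dl' -> body[0..2], body so far='dl'
Chunk 2: stream[7..8]='6' size=0x6=6, data at stream[10..16]='fzhz62' -> body[2..8], body so far='dlfzhz62'
Chunk 3: stream[18..19]='0' size=0 (terminator). Final body='dlfzhz62' (8 bytes)
Body byte 2 at stream offset 10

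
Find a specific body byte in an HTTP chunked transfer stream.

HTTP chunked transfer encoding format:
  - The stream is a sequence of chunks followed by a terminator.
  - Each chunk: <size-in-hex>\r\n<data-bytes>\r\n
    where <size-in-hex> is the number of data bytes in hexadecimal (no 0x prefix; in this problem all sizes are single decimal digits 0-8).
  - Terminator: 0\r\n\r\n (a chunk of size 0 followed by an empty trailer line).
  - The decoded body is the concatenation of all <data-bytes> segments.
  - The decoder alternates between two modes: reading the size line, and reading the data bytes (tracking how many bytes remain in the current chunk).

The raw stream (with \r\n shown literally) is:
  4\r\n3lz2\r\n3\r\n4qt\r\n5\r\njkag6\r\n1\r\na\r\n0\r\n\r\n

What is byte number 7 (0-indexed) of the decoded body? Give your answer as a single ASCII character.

Chunk 1: stream[0..1]='4' size=0x4=4, data at stream[3..7]='3lz2' -> body[0..4], body so far='3lz2'
Chunk 2: stream[9..10]='3' size=0x3=3, data at stream[12..15]='4qt' -> body[4..7], body so far='3lz24qt'
Chunk 3: stream[17..18]='5' size=0x5=5, data at stream[20..25]='jkag6' -> body[7..12], body so far='3lz24qtjkag6'
Chunk 4: stream[27..28]='1' size=0x1=1, data at stream[30..31]='a' -> body[12..13], body so far='3lz24qtjkag6a'
Chunk 5: stream[33..34]='0' size=0 (terminator). Final body='3lz24qtjkag6a' (13 bytes)
Body byte 7 = 'j'

Answer: j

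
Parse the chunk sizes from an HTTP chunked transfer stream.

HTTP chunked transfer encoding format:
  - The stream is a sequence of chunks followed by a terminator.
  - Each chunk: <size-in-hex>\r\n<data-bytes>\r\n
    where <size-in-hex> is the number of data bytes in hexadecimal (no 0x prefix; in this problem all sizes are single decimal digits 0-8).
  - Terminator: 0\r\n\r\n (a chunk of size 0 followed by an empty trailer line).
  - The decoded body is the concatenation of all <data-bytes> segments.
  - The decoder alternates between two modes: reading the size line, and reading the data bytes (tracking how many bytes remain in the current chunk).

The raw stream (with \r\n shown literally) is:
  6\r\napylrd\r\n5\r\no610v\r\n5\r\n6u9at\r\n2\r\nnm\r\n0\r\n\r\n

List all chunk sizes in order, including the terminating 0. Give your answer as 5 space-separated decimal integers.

Answer: 6 5 5 2 0

Derivation:
Chunk 1: stream[0..1]='6' size=0x6=6, data at stream[3..9]='apylrd' -> body[0..6], body so far='apylrd'
Chunk 2: stream[11..12]='5' size=0x5=5, data at stream[14..19]='o610v' -> body[6..11], body so far='apylrdo610v'
Chunk 3: stream[21..22]='5' size=0x5=5, data at stream[24..29]='6u9at' -> body[11..16], body so far='apylrdo610v6u9at'
Chunk 4: stream[31..32]='2' size=0x2=2, data at stream[34..36]='nm' -> body[16..18], body so far='apylrdo610v6u9atnm'
Chunk 5: stream[38..39]='0' size=0 (terminator). Final body='apylrdo610v6u9atnm' (18 bytes)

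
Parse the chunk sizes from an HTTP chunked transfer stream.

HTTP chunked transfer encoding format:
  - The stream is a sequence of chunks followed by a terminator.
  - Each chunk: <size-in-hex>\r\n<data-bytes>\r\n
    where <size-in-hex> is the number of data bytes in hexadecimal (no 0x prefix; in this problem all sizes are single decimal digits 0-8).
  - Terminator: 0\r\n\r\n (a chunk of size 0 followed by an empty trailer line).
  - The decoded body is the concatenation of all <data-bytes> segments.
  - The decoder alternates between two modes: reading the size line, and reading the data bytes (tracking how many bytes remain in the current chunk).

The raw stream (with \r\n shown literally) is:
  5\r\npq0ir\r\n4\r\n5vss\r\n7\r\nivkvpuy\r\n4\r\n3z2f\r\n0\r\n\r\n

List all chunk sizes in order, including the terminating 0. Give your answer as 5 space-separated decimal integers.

Chunk 1: stream[0..1]='5' size=0x5=5, data at stream[3..8]='pq0ir' -> body[0..5], body so far='pq0ir'
Chunk 2: stream[10..11]='4' size=0x4=4, data at stream[13..17]='5vss' -> body[5..9], body so far='pq0ir5vss'
Chunk 3: stream[19..20]='7' size=0x7=7, data at stream[22..29]='ivkvpuy' -> body[9..16], body so far='pq0ir5vssivkvpuy'
Chunk 4: stream[31..32]='4' size=0x4=4, data at stream[34..38]='3z2f' -> body[16..20], body so far='pq0ir5vssivkvpuy3z2f'
Chunk 5: stream[40..41]='0' size=0 (terminator). Final body='pq0ir5vssivkvpuy3z2f' (20 bytes)

Answer: 5 4 7 4 0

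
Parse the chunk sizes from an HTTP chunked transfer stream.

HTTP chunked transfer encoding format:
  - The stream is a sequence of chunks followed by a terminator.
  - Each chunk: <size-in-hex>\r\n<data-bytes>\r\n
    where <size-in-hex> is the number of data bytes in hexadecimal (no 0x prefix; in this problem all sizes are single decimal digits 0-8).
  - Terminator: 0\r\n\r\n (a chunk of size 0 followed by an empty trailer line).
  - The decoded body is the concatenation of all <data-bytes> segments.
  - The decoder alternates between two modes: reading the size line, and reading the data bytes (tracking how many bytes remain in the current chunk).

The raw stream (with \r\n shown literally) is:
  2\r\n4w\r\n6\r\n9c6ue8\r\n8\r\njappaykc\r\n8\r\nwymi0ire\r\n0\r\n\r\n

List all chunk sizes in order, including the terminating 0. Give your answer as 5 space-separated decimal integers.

Answer: 2 6 8 8 0

Derivation:
Chunk 1: stream[0..1]='2' size=0x2=2, data at stream[3..5]='4w' -> body[0..2], body so far='4w'
Chunk 2: stream[7..8]='6' size=0x6=6, data at stream[10..16]='9c6ue8' -> body[2..8], body so far='4w9c6ue8'
Chunk 3: stream[18..19]='8' size=0x8=8, data at stream[21..29]='jappaykc' -> body[8..16], body so far='4w9c6ue8jappaykc'
Chunk 4: stream[31..32]='8' size=0x8=8, data at stream[34..42]='wymi0ire' -> body[16..24], body so far='4w9c6ue8jappaykcwymi0ire'
Chunk 5: stream[44..45]='0' size=0 (terminator). Final body='4w9c6ue8jappaykcwymi0ire' (24 bytes)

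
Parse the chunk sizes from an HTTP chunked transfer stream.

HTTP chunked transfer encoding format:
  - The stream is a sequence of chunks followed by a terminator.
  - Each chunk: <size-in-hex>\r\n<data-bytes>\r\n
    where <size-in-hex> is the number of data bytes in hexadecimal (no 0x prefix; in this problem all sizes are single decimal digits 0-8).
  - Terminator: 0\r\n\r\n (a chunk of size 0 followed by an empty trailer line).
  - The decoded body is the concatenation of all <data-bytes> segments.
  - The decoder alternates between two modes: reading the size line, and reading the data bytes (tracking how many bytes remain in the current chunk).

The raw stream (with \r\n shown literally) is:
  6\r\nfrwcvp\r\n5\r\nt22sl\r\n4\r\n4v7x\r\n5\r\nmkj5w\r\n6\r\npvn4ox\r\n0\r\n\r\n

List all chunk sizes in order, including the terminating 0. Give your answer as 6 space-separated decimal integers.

Answer: 6 5 4 5 6 0

Derivation:
Chunk 1: stream[0..1]='6' size=0x6=6, data at stream[3..9]='frwcvp' -> body[0..6], body so far='frwcvp'
Chunk 2: stream[11..12]='5' size=0x5=5, data at stream[14..19]='t22sl' -> body[6..11], body so far='frwcvpt22sl'
Chunk 3: stream[21..22]='4' size=0x4=4, data at stream[24..28]='4v7x' -> body[11..15], body so far='frwcvpt22sl4v7x'
Chunk 4: stream[30..31]='5' size=0x5=5, data at stream[33..38]='mkj5w' -> body[15..20], body so far='frwcvpt22sl4v7xmkj5w'
Chunk 5: stream[40..41]='6' size=0x6=6, data at stream[43..49]='pvn4ox' -> body[20..26], body so far='frwcvpt22sl4v7xmkj5wpvn4ox'
Chunk 6: stream[51..52]='0' size=0 (terminator). Final body='frwcvpt22sl4v7xmkj5wpvn4ox' (26 bytes)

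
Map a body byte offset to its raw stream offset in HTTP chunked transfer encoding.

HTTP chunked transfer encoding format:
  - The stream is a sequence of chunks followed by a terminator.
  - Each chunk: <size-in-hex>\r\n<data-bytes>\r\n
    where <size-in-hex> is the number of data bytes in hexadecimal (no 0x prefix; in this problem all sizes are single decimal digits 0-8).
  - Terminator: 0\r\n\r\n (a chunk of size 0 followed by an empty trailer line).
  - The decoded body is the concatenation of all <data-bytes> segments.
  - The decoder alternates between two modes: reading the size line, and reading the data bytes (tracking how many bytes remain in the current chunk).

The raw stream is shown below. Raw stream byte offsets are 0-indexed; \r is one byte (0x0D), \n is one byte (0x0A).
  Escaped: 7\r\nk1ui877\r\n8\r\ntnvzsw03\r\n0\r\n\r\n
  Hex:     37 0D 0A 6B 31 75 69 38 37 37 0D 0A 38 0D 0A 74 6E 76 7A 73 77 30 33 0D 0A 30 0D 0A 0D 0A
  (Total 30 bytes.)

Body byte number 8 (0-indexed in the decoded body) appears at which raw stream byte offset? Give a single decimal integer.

Chunk 1: stream[0..1]='7' size=0x7=7, data at stream[3..10]='k1ui877' -> body[0..7], body so far='k1ui877'
Chunk 2: stream[12..13]='8' size=0x8=8, data at stream[15..23]='tnvzsw03' -> body[7..15], body so far='k1ui877tnvzsw03'
Chunk 3: stream[25..26]='0' size=0 (terminator). Final body='k1ui877tnvzsw03' (15 bytes)
Body byte 8 at stream offset 16

Answer: 16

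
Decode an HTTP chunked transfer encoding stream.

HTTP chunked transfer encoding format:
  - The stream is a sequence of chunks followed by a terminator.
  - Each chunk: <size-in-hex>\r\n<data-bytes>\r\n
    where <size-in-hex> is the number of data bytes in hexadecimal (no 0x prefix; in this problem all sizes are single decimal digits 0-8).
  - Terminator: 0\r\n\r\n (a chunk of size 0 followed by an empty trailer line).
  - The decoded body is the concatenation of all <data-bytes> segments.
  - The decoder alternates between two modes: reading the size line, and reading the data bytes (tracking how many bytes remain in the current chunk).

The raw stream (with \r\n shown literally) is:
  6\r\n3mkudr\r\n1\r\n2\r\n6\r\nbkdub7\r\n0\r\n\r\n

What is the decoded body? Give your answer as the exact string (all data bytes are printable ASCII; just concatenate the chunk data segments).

Chunk 1: stream[0..1]='6' size=0x6=6, data at stream[3..9]='3mkudr' -> body[0..6], body so far='3mkudr'
Chunk 2: stream[11..12]='1' size=0x1=1, data at stream[14..15]='2' -> body[6..7], body so far='3mkudr2'
Chunk 3: stream[17..18]='6' size=0x6=6, data at stream[20..26]='bkdub7' -> body[7..13], body so far='3mkudr2bkdub7'
Chunk 4: stream[28..29]='0' size=0 (terminator). Final body='3mkudr2bkdub7' (13 bytes)

Answer: 3mkudr2bkdub7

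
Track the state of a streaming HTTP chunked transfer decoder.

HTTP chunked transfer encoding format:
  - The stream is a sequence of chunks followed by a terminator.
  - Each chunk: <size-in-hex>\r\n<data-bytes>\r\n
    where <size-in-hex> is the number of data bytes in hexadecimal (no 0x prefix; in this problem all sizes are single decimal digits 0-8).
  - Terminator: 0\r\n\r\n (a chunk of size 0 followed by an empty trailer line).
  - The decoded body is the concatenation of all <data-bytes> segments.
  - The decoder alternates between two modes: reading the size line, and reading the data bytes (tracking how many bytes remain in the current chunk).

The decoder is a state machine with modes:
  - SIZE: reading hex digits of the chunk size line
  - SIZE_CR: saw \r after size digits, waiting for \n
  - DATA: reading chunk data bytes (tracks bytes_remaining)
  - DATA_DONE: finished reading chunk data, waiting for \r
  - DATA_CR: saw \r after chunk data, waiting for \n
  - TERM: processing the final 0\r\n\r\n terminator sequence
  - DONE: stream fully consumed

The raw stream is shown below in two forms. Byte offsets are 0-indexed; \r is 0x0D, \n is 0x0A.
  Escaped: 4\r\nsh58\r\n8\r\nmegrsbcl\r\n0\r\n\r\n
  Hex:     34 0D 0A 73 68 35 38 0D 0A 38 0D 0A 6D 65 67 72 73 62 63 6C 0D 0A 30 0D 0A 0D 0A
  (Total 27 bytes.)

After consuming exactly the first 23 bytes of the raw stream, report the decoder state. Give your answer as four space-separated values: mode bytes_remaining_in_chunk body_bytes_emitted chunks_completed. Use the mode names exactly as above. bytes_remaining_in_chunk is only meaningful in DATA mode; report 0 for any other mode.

Byte 0 = '4': mode=SIZE remaining=0 emitted=0 chunks_done=0
Byte 1 = 0x0D: mode=SIZE_CR remaining=0 emitted=0 chunks_done=0
Byte 2 = 0x0A: mode=DATA remaining=4 emitted=0 chunks_done=0
Byte 3 = 's': mode=DATA remaining=3 emitted=1 chunks_done=0
Byte 4 = 'h': mode=DATA remaining=2 emitted=2 chunks_done=0
Byte 5 = '5': mode=DATA remaining=1 emitted=3 chunks_done=0
Byte 6 = '8': mode=DATA_DONE remaining=0 emitted=4 chunks_done=0
Byte 7 = 0x0D: mode=DATA_CR remaining=0 emitted=4 chunks_done=0
Byte 8 = 0x0A: mode=SIZE remaining=0 emitted=4 chunks_done=1
Byte 9 = '8': mode=SIZE remaining=0 emitted=4 chunks_done=1
Byte 10 = 0x0D: mode=SIZE_CR remaining=0 emitted=4 chunks_done=1
Byte 11 = 0x0A: mode=DATA remaining=8 emitted=4 chunks_done=1
Byte 12 = 'm': mode=DATA remaining=7 emitted=5 chunks_done=1
Byte 13 = 'e': mode=DATA remaining=6 emitted=6 chunks_done=1
Byte 14 = 'g': mode=DATA remaining=5 emitted=7 chunks_done=1
Byte 15 = 'r': mode=DATA remaining=4 emitted=8 chunks_done=1
Byte 16 = 's': mode=DATA remaining=3 emitted=9 chunks_done=1
Byte 17 = 'b': mode=DATA remaining=2 emitted=10 chunks_done=1
Byte 18 = 'c': mode=DATA remaining=1 emitted=11 chunks_done=1
Byte 19 = 'l': mode=DATA_DONE remaining=0 emitted=12 chunks_done=1
Byte 20 = 0x0D: mode=DATA_CR remaining=0 emitted=12 chunks_done=1
Byte 21 = 0x0A: mode=SIZE remaining=0 emitted=12 chunks_done=2
Byte 22 = '0': mode=SIZE remaining=0 emitted=12 chunks_done=2

Answer: SIZE 0 12 2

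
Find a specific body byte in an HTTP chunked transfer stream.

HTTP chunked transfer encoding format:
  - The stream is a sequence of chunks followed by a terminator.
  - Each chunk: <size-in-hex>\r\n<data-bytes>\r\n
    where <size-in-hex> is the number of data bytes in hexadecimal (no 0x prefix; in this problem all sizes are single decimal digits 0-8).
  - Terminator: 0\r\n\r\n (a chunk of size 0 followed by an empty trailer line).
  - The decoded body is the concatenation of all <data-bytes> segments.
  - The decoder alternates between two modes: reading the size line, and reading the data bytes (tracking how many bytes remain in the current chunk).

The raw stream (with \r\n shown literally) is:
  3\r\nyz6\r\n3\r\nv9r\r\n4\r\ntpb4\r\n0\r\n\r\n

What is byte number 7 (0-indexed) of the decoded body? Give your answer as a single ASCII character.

Answer: p

Derivation:
Chunk 1: stream[0..1]='3' size=0x3=3, data at stream[3..6]='yz6' -> body[0..3], body so far='yz6'
Chunk 2: stream[8..9]='3' size=0x3=3, data at stream[11..14]='v9r' -> body[3..6], body so far='yz6v9r'
Chunk 3: stream[16..17]='4' size=0x4=4, data at stream[19..23]='tpb4' -> body[6..10], body so far='yz6v9rtpb4'
Chunk 4: stream[25..26]='0' size=0 (terminator). Final body='yz6v9rtpb4' (10 bytes)
Body byte 7 = 'p'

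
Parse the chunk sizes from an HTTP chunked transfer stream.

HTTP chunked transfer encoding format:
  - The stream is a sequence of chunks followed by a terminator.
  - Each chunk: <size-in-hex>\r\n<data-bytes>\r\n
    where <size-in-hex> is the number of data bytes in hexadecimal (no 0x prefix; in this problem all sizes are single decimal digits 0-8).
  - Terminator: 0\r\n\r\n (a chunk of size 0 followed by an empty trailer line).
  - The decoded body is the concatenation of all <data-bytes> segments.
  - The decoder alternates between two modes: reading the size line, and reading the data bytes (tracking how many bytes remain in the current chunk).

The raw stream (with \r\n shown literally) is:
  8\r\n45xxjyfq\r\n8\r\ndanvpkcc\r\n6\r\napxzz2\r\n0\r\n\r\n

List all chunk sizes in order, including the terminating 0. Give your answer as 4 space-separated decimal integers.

Answer: 8 8 6 0

Derivation:
Chunk 1: stream[0..1]='8' size=0x8=8, data at stream[3..11]='45xxjyfq' -> body[0..8], body so far='45xxjyfq'
Chunk 2: stream[13..14]='8' size=0x8=8, data at stream[16..24]='danvpkcc' -> body[8..16], body so far='45xxjyfqdanvpkcc'
Chunk 3: stream[26..27]='6' size=0x6=6, data at stream[29..35]='apxzz2' -> body[16..22], body so far='45xxjyfqdanvpkccapxzz2'
Chunk 4: stream[37..38]='0' size=0 (terminator). Final body='45xxjyfqdanvpkccapxzz2' (22 bytes)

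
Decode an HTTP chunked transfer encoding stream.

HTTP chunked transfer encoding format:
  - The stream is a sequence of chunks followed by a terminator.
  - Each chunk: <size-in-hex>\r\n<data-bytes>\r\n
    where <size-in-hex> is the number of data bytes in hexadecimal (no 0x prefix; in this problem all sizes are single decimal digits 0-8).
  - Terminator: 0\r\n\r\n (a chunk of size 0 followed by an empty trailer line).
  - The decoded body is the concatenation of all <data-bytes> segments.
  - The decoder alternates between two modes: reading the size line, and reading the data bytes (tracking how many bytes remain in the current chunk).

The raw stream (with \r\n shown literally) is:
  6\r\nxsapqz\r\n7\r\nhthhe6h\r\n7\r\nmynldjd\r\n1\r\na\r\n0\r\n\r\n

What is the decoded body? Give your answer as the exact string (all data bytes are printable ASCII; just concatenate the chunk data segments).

Chunk 1: stream[0..1]='6' size=0x6=6, data at stream[3..9]='xsapqz' -> body[0..6], body so far='xsapqz'
Chunk 2: stream[11..12]='7' size=0x7=7, data at stream[14..21]='hthhe6h' -> body[6..13], body so far='xsapqzhthhe6h'
Chunk 3: stream[23..24]='7' size=0x7=7, data at stream[26..33]='mynldjd' -> body[13..20], body so far='xsapqzhthhe6hmynldjd'
Chunk 4: stream[35..36]='1' size=0x1=1, data at stream[38..39]='a' -> body[20..21], body so far='xsapqzhthhe6hmynldjda'
Chunk 5: stream[41..42]='0' size=0 (terminator). Final body='xsapqzhthhe6hmynldjda' (21 bytes)

Answer: xsapqzhthhe6hmynldjda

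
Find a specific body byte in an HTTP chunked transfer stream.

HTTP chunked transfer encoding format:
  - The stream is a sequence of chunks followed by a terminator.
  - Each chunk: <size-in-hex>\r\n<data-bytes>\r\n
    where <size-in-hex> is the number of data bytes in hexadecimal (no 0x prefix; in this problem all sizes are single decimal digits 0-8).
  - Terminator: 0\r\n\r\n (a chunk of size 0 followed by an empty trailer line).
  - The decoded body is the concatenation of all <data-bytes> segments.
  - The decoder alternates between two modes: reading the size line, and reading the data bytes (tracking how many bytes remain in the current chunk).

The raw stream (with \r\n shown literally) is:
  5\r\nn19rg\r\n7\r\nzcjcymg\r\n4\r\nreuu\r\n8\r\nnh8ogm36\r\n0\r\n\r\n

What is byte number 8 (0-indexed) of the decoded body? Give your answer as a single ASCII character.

Answer: c

Derivation:
Chunk 1: stream[0..1]='5' size=0x5=5, data at stream[3..8]='n19rg' -> body[0..5], body so far='n19rg'
Chunk 2: stream[10..11]='7' size=0x7=7, data at stream[13..20]='zcjcymg' -> body[5..12], body so far='n19rgzcjcymg'
Chunk 3: stream[22..23]='4' size=0x4=4, data at stream[25..29]='reuu' -> body[12..16], body so far='n19rgzcjcymgreuu'
Chunk 4: stream[31..32]='8' size=0x8=8, data at stream[34..42]='nh8ogm36' -> body[16..24], body so far='n19rgzcjcymgreuunh8ogm36'
Chunk 5: stream[44..45]='0' size=0 (terminator). Final body='n19rgzcjcymgreuunh8ogm36' (24 bytes)
Body byte 8 = 'c'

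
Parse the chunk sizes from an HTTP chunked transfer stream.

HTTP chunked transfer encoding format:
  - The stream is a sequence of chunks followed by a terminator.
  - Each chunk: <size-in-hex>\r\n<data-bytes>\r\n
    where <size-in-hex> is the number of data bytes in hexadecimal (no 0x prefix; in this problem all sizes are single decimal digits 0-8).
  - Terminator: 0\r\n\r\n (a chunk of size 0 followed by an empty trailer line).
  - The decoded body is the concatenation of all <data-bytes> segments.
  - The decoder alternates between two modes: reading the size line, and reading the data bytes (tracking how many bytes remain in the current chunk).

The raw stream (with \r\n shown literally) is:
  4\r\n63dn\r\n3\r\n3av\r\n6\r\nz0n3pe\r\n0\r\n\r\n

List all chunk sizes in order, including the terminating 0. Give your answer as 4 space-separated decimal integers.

Chunk 1: stream[0..1]='4' size=0x4=4, data at stream[3..7]='63dn' -> body[0..4], body so far='63dn'
Chunk 2: stream[9..10]='3' size=0x3=3, data at stream[12..15]='3av' -> body[4..7], body so far='63dn3av'
Chunk 3: stream[17..18]='6' size=0x6=6, data at stream[20..26]='z0n3pe' -> body[7..13], body so far='63dn3avz0n3pe'
Chunk 4: stream[28..29]='0' size=0 (terminator). Final body='63dn3avz0n3pe' (13 bytes)

Answer: 4 3 6 0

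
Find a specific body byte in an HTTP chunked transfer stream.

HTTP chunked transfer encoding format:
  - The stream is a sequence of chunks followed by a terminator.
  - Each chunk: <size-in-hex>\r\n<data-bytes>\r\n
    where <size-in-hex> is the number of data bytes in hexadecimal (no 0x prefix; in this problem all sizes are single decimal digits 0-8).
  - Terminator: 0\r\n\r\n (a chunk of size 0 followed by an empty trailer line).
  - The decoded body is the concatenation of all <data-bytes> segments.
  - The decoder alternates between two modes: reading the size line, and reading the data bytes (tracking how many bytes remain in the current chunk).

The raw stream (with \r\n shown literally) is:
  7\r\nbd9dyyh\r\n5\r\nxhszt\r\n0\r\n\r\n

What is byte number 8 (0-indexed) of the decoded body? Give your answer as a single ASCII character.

Chunk 1: stream[0..1]='7' size=0x7=7, data at stream[3..10]='bd9dyyh' -> body[0..7], body so far='bd9dyyh'
Chunk 2: stream[12..13]='5' size=0x5=5, data at stream[15..20]='xhszt' -> body[7..12], body so far='bd9dyyhxhszt'
Chunk 3: stream[22..23]='0' size=0 (terminator). Final body='bd9dyyhxhszt' (12 bytes)
Body byte 8 = 'h'

Answer: h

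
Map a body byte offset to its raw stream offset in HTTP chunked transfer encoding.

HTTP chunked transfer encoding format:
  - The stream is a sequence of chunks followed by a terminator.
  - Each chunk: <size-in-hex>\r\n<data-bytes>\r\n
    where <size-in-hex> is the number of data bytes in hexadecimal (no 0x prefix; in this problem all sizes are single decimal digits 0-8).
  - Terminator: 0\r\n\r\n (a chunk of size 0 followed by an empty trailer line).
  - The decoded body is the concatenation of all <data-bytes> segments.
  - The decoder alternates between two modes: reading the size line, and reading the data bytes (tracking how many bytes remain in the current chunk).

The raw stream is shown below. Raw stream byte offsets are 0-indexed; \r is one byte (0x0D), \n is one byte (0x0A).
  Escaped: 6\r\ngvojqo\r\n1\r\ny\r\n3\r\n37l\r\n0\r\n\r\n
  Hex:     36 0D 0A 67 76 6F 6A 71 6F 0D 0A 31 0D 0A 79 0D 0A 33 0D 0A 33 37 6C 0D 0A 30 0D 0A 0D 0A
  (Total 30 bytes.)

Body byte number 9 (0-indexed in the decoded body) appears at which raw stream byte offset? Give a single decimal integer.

Chunk 1: stream[0..1]='6' size=0x6=6, data at stream[3..9]='gvojqo' -> body[0..6], body so far='gvojqo'
Chunk 2: stream[11..12]='1' size=0x1=1, data at stream[14..15]='y' -> body[6..7], body so far='gvojqoy'
Chunk 3: stream[17..18]='3' size=0x3=3, data at stream[20..23]='37l' -> body[7..10], body so far='gvojqoy37l'
Chunk 4: stream[25..26]='0' size=0 (terminator). Final body='gvojqoy37l' (10 bytes)
Body byte 9 at stream offset 22

Answer: 22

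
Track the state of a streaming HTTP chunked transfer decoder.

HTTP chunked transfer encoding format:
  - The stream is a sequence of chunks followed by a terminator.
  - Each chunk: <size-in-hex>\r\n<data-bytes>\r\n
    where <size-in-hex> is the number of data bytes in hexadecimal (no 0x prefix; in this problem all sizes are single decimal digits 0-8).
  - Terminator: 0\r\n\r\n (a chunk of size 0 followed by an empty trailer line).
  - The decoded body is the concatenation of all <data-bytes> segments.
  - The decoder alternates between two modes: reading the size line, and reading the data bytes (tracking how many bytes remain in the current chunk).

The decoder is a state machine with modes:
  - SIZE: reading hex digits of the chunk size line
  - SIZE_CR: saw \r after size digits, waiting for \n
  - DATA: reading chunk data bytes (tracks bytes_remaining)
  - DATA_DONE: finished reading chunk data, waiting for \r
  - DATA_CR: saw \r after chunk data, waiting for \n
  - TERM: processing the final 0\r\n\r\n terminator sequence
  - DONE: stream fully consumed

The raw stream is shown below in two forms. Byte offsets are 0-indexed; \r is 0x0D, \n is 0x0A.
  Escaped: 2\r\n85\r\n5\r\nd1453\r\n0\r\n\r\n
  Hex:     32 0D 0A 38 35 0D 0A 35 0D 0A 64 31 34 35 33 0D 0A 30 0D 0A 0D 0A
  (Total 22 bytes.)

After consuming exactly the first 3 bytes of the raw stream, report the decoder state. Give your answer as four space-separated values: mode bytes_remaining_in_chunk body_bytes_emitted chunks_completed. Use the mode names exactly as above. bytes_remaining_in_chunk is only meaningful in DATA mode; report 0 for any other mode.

Answer: DATA 2 0 0

Derivation:
Byte 0 = '2': mode=SIZE remaining=0 emitted=0 chunks_done=0
Byte 1 = 0x0D: mode=SIZE_CR remaining=0 emitted=0 chunks_done=0
Byte 2 = 0x0A: mode=DATA remaining=2 emitted=0 chunks_done=0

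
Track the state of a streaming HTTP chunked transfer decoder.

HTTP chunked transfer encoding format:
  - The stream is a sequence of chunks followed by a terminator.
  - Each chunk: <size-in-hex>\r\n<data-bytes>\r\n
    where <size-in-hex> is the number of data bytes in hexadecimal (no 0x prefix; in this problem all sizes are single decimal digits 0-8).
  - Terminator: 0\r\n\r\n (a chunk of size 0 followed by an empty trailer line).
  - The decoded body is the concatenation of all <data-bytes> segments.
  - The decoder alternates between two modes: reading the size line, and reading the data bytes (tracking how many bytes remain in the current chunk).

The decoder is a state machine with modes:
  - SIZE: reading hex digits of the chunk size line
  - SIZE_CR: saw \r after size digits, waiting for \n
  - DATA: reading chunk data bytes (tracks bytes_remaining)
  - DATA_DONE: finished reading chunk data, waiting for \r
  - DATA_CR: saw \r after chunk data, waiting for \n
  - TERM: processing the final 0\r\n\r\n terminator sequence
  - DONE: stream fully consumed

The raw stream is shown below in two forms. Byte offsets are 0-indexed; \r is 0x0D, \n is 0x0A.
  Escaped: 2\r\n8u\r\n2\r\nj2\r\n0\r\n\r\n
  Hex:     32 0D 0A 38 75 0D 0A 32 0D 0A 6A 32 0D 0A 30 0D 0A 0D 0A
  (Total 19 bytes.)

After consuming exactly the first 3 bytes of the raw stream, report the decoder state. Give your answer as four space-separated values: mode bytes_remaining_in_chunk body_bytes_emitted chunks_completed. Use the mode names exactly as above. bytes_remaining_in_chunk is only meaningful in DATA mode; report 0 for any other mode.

Byte 0 = '2': mode=SIZE remaining=0 emitted=0 chunks_done=0
Byte 1 = 0x0D: mode=SIZE_CR remaining=0 emitted=0 chunks_done=0
Byte 2 = 0x0A: mode=DATA remaining=2 emitted=0 chunks_done=0

Answer: DATA 2 0 0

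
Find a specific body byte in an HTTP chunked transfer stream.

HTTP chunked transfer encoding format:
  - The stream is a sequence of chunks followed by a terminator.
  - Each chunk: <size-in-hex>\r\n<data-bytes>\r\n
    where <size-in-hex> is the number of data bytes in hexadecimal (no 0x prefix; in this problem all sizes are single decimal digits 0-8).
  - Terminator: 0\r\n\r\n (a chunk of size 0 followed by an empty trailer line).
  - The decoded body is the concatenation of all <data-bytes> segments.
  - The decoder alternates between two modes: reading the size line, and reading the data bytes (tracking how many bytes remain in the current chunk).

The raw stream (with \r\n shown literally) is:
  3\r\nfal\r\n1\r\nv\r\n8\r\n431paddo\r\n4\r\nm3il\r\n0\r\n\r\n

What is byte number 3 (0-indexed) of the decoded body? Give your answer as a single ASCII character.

Chunk 1: stream[0..1]='3' size=0x3=3, data at stream[3..6]='fal' -> body[0..3], body so far='fal'
Chunk 2: stream[8..9]='1' size=0x1=1, data at stream[11..12]='v' -> body[3..4], body so far='falv'
Chunk 3: stream[14..15]='8' size=0x8=8, data at stream[17..25]='431paddo' -> body[4..12], body so far='falv431paddo'
Chunk 4: stream[27..28]='4' size=0x4=4, data at stream[30..34]='m3il' -> body[12..16], body so far='falv431paddom3il'
Chunk 5: stream[36..37]='0' size=0 (terminator). Final body='falv431paddom3il' (16 bytes)
Body byte 3 = 'v'

Answer: v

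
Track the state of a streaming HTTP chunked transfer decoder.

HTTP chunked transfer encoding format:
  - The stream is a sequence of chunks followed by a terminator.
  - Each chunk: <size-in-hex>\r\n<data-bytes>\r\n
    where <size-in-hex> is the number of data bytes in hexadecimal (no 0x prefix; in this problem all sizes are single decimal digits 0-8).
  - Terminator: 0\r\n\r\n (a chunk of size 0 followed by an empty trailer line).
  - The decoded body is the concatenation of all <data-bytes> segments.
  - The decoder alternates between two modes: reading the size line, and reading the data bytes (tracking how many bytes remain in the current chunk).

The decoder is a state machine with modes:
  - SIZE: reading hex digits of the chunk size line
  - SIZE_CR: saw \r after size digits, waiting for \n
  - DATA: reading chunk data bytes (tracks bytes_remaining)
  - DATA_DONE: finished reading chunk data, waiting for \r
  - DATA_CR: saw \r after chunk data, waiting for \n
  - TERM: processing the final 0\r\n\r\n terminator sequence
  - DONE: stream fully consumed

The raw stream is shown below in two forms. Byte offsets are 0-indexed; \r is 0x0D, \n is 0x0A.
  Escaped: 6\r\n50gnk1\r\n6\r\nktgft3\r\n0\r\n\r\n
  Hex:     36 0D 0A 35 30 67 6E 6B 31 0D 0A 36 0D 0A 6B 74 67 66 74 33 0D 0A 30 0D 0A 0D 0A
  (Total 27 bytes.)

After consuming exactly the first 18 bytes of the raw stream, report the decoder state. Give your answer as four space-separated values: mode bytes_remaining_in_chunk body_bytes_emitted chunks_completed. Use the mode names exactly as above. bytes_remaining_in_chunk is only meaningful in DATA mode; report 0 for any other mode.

Answer: DATA 2 10 1

Derivation:
Byte 0 = '6': mode=SIZE remaining=0 emitted=0 chunks_done=0
Byte 1 = 0x0D: mode=SIZE_CR remaining=0 emitted=0 chunks_done=0
Byte 2 = 0x0A: mode=DATA remaining=6 emitted=0 chunks_done=0
Byte 3 = '5': mode=DATA remaining=5 emitted=1 chunks_done=0
Byte 4 = '0': mode=DATA remaining=4 emitted=2 chunks_done=0
Byte 5 = 'g': mode=DATA remaining=3 emitted=3 chunks_done=0
Byte 6 = 'n': mode=DATA remaining=2 emitted=4 chunks_done=0
Byte 7 = 'k': mode=DATA remaining=1 emitted=5 chunks_done=0
Byte 8 = '1': mode=DATA_DONE remaining=0 emitted=6 chunks_done=0
Byte 9 = 0x0D: mode=DATA_CR remaining=0 emitted=6 chunks_done=0
Byte 10 = 0x0A: mode=SIZE remaining=0 emitted=6 chunks_done=1
Byte 11 = '6': mode=SIZE remaining=0 emitted=6 chunks_done=1
Byte 12 = 0x0D: mode=SIZE_CR remaining=0 emitted=6 chunks_done=1
Byte 13 = 0x0A: mode=DATA remaining=6 emitted=6 chunks_done=1
Byte 14 = 'k': mode=DATA remaining=5 emitted=7 chunks_done=1
Byte 15 = 't': mode=DATA remaining=4 emitted=8 chunks_done=1
Byte 16 = 'g': mode=DATA remaining=3 emitted=9 chunks_done=1
Byte 17 = 'f': mode=DATA remaining=2 emitted=10 chunks_done=1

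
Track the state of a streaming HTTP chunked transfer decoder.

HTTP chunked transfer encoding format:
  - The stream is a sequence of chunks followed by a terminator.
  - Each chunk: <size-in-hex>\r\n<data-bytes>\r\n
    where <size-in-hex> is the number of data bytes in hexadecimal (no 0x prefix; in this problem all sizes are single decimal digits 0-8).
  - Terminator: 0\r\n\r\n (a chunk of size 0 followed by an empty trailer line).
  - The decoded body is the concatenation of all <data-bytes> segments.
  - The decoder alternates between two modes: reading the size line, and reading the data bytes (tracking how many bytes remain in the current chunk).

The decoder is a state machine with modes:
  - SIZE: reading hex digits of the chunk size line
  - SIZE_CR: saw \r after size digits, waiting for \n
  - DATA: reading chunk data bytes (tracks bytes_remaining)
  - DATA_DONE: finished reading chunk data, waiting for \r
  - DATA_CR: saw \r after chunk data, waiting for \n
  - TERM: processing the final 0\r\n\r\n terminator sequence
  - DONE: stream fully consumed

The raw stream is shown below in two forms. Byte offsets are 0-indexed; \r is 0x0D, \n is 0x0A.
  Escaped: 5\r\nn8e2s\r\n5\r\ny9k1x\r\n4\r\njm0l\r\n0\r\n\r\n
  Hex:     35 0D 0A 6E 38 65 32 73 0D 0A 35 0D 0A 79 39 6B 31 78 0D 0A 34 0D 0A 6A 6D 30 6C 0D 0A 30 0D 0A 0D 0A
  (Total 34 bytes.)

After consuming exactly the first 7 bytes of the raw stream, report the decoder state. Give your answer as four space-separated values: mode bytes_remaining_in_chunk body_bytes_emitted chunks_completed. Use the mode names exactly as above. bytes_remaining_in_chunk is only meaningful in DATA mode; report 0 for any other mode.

Byte 0 = '5': mode=SIZE remaining=0 emitted=0 chunks_done=0
Byte 1 = 0x0D: mode=SIZE_CR remaining=0 emitted=0 chunks_done=0
Byte 2 = 0x0A: mode=DATA remaining=5 emitted=0 chunks_done=0
Byte 3 = 'n': mode=DATA remaining=4 emitted=1 chunks_done=0
Byte 4 = '8': mode=DATA remaining=3 emitted=2 chunks_done=0
Byte 5 = 'e': mode=DATA remaining=2 emitted=3 chunks_done=0
Byte 6 = '2': mode=DATA remaining=1 emitted=4 chunks_done=0

Answer: DATA 1 4 0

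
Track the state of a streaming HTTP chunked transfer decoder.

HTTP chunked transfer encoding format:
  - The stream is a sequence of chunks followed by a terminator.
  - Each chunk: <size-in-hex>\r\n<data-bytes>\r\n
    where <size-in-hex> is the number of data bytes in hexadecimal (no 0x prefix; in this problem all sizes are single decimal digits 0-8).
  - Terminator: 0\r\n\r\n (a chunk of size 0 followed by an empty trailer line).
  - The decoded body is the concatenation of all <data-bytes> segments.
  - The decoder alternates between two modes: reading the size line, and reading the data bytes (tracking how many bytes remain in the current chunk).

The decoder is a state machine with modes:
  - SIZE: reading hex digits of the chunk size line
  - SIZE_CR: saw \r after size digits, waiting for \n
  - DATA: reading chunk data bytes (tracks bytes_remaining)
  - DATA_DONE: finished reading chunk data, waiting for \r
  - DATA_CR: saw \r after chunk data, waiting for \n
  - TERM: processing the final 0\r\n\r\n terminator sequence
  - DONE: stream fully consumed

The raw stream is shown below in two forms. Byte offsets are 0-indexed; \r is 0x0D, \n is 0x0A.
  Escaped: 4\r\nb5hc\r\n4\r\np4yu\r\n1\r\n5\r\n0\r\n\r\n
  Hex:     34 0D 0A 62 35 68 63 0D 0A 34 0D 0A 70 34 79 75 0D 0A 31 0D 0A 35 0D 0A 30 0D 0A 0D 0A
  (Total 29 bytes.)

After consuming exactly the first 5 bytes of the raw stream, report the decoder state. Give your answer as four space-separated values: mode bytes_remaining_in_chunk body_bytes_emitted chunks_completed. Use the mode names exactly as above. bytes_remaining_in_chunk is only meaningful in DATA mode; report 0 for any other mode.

Byte 0 = '4': mode=SIZE remaining=0 emitted=0 chunks_done=0
Byte 1 = 0x0D: mode=SIZE_CR remaining=0 emitted=0 chunks_done=0
Byte 2 = 0x0A: mode=DATA remaining=4 emitted=0 chunks_done=0
Byte 3 = 'b': mode=DATA remaining=3 emitted=1 chunks_done=0
Byte 4 = '5': mode=DATA remaining=2 emitted=2 chunks_done=0

Answer: DATA 2 2 0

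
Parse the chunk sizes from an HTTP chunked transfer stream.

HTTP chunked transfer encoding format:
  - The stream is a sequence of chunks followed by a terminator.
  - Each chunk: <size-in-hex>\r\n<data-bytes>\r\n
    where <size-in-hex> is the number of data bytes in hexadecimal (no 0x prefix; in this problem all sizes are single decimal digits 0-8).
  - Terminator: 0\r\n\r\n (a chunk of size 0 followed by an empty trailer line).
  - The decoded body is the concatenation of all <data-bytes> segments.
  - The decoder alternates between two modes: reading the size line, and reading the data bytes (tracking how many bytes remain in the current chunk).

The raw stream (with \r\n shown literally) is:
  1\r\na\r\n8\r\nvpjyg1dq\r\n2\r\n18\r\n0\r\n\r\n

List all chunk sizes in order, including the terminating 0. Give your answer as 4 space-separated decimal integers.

Answer: 1 8 2 0

Derivation:
Chunk 1: stream[0..1]='1' size=0x1=1, data at stream[3..4]='a' -> body[0..1], body so far='a'
Chunk 2: stream[6..7]='8' size=0x8=8, data at stream[9..17]='vpjyg1dq' -> body[1..9], body so far='avpjyg1dq'
Chunk 3: stream[19..20]='2' size=0x2=2, data at stream[22..24]='18' -> body[9..11], body so far='avpjyg1dq18'
Chunk 4: stream[26..27]='0' size=0 (terminator). Final body='avpjyg1dq18' (11 bytes)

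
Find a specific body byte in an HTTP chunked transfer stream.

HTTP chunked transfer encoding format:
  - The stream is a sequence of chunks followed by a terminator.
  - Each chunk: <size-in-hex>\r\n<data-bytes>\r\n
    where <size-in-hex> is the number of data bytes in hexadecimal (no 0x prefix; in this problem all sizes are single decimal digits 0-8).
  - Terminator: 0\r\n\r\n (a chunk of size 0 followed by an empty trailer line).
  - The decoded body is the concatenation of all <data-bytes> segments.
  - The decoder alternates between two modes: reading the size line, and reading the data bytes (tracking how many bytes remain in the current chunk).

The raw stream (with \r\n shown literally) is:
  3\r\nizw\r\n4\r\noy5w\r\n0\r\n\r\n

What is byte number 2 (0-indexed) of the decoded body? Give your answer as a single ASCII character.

Chunk 1: stream[0..1]='3' size=0x3=3, data at stream[3..6]='izw' -> body[0..3], body so far='izw'
Chunk 2: stream[8..9]='4' size=0x4=4, data at stream[11..15]='oy5w' -> body[3..7], body so far='izwoy5w'
Chunk 3: stream[17..18]='0' size=0 (terminator). Final body='izwoy5w' (7 bytes)
Body byte 2 = 'w'

Answer: w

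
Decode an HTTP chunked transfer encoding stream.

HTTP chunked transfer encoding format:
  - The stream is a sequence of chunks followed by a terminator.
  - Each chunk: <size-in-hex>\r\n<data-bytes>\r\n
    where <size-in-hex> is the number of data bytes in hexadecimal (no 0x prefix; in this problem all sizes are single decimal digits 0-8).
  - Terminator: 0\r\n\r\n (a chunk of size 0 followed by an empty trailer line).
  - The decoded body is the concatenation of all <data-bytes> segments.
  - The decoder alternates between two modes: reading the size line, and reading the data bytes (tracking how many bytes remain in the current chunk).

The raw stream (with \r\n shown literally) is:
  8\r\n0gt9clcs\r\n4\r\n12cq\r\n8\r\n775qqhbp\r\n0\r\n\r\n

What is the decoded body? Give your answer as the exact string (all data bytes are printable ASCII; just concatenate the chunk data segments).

Answer: 0gt9clcs12cq775qqhbp

Derivation:
Chunk 1: stream[0..1]='8' size=0x8=8, data at stream[3..11]='0gt9clcs' -> body[0..8], body so far='0gt9clcs'
Chunk 2: stream[13..14]='4' size=0x4=4, data at stream[16..20]='12cq' -> body[8..12], body so far='0gt9clcs12cq'
Chunk 3: stream[22..23]='8' size=0x8=8, data at stream[25..33]='775qqhbp' -> body[12..20], body so far='0gt9clcs12cq775qqhbp'
Chunk 4: stream[35..36]='0' size=0 (terminator). Final body='0gt9clcs12cq775qqhbp' (20 bytes)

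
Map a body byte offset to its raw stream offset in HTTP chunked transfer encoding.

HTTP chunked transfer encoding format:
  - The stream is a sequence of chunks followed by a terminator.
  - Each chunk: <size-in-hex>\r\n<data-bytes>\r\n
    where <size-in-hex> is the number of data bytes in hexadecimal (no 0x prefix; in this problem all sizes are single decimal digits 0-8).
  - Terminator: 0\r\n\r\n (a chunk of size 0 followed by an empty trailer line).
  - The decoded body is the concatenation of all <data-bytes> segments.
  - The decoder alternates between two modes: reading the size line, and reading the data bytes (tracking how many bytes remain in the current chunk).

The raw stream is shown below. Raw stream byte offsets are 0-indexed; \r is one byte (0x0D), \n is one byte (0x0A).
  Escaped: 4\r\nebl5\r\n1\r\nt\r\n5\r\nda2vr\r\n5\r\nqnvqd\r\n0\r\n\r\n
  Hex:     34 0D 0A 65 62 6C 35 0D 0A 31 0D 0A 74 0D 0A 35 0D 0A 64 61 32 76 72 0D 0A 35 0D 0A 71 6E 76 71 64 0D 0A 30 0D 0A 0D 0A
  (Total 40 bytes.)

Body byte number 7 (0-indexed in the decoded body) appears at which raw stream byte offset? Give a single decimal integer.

Chunk 1: stream[0..1]='4' size=0x4=4, data at stream[3..7]='ebl5' -> body[0..4], body so far='ebl5'
Chunk 2: stream[9..10]='1' size=0x1=1, data at stream[12..13]='t' -> body[4..5], body so far='ebl5t'
Chunk 3: stream[15..16]='5' size=0x5=5, data at stream[18..23]='da2vr' -> body[5..10], body so far='ebl5tda2vr'
Chunk 4: stream[25..26]='5' size=0x5=5, data at stream[28..33]='qnvqd' -> body[10..15], body so far='ebl5tda2vrqnvqd'
Chunk 5: stream[35..36]='0' size=0 (terminator). Final body='ebl5tda2vrqnvqd' (15 bytes)
Body byte 7 at stream offset 20

Answer: 20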